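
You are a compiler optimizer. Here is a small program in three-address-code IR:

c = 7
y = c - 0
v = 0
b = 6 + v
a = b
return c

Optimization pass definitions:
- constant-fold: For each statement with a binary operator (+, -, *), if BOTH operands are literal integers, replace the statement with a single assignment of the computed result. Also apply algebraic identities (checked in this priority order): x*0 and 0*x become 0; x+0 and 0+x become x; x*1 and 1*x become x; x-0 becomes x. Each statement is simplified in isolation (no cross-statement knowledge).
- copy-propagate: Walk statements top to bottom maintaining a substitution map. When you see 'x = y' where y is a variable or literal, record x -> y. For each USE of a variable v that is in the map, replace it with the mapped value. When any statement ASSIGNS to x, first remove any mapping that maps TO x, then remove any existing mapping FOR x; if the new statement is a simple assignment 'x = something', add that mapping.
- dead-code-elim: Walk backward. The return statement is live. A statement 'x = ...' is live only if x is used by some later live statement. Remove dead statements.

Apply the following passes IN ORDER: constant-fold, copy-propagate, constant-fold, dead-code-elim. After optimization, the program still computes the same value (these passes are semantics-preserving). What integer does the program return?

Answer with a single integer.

Initial IR:
  c = 7
  y = c - 0
  v = 0
  b = 6 + v
  a = b
  return c
After constant-fold (6 stmts):
  c = 7
  y = c
  v = 0
  b = 6 + v
  a = b
  return c
After copy-propagate (6 stmts):
  c = 7
  y = 7
  v = 0
  b = 6 + 0
  a = b
  return 7
After constant-fold (6 stmts):
  c = 7
  y = 7
  v = 0
  b = 6
  a = b
  return 7
After dead-code-elim (1 stmts):
  return 7
Evaluate:
  c = 7  =>  c = 7
  y = c - 0  =>  y = 7
  v = 0  =>  v = 0
  b = 6 + v  =>  b = 6
  a = b  =>  a = 6
  return c = 7

Answer: 7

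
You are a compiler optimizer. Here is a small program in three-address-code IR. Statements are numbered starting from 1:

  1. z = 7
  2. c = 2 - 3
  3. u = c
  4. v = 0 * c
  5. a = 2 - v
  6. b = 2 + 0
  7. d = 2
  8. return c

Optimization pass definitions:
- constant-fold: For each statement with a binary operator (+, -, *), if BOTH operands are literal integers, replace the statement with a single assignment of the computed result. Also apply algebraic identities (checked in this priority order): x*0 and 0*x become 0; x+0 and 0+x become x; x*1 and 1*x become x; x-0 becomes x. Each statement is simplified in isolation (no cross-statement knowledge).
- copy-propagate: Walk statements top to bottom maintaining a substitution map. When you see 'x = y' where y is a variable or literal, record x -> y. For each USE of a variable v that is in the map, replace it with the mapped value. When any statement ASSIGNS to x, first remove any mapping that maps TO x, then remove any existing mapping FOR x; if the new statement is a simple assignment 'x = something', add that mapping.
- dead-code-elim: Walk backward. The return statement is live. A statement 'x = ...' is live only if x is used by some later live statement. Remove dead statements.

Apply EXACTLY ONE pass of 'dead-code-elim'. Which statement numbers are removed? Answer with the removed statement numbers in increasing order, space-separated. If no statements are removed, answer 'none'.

Answer: 1 3 4 5 6 7

Derivation:
Backward liveness scan:
Stmt 1 'z = 7': DEAD (z not in live set [])
Stmt 2 'c = 2 - 3': KEEP (c is live); live-in = []
Stmt 3 'u = c': DEAD (u not in live set ['c'])
Stmt 4 'v = 0 * c': DEAD (v not in live set ['c'])
Stmt 5 'a = 2 - v': DEAD (a not in live set ['c'])
Stmt 6 'b = 2 + 0': DEAD (b not in live set ['c'])
Stmt 7 'd = 2': DEAD (d not in live set ['c'])
Stmt 8 'return c': KEEP (return); live-in = ['c']
Removed statement numbers: [1, 3, 4, 5, 6, 7]
Surviving IR:
  c = 2 - 3
  return c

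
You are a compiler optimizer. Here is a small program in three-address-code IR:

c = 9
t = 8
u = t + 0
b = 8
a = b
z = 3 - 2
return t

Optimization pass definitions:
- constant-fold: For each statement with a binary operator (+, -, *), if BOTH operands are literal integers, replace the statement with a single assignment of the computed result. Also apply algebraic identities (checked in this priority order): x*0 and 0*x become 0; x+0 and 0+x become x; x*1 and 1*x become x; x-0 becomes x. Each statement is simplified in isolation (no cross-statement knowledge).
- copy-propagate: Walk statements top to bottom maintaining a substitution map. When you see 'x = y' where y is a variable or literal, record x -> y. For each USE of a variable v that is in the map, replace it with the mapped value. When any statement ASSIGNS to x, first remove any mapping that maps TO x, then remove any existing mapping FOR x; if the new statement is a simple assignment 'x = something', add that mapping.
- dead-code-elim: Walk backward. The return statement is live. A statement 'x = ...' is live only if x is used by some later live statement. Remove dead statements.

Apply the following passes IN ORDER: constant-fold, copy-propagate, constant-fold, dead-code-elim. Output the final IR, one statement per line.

Answer: return 8

Derivation:
Initial IR:
  c = 9
  t = 8
  u = t + 0
  b = 8
  a = b
  z = 3 - 2
  return t
After constant-fold (7 stmts):
  c = 9
  t = 8
  u = t
  b = 8
  a = b
  z = 1
  return t
After copy-propagate (7 stmts):
  c = 9
  t = 8
  u = 8
  b = 8
  a = 8
  z = 1
  return 8
After constant-fold (7 stmts):
  c = 9
  t = 8
  u = 8
  b = 8
  a = 8
  z = 1
  return 8
After dead-code-elim (1 stmts):
  return 8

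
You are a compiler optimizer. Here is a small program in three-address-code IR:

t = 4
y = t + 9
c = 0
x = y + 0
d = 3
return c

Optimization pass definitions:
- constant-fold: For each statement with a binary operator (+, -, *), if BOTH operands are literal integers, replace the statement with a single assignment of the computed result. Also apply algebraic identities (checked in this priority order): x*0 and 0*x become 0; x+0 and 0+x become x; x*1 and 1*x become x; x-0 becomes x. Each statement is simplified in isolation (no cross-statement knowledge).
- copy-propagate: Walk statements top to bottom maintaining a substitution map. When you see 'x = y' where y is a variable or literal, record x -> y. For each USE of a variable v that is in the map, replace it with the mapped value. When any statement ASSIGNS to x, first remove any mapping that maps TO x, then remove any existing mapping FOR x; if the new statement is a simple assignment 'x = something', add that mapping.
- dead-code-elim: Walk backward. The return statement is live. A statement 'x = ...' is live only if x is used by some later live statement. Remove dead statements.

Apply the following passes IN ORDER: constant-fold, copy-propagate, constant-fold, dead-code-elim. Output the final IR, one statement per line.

Answer: return 0

Derivation:
Initial IR:
  t = 4
  y = t + 9
  c = 0
  x = y + 0
  d = 3
  return c
After constant-fold (6 stmts):
  t = 4
  y = t + 9
  c = 0
  x = y
  d = 3
  return c
After copy-propagate (6 stmts):
  t = 4
  y = 4 + 9
  c = 0
  x = y
  d = 3
  return 0
After constant-fold (6 stmts):
  t = 4
  y = 13
  c = 0
  x = y
  d = 3
  return 0
After dead-code-elim (1 stmts):
  return 0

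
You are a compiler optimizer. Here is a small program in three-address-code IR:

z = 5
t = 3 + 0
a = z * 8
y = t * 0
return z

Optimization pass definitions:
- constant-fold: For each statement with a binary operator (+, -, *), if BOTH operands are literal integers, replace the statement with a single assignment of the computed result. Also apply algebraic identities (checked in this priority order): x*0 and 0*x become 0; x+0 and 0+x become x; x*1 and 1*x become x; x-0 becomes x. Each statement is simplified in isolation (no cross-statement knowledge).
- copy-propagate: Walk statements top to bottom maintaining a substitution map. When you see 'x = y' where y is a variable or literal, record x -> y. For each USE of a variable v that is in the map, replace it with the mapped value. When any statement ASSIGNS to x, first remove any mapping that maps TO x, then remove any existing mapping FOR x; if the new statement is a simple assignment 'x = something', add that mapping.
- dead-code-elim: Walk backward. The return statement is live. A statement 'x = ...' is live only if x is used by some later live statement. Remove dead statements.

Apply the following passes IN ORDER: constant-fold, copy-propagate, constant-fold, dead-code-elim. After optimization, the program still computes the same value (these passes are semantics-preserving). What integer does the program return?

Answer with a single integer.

Initial IR:
  z = 5
  t = 3 + 0
  a = z * 8
  y = t * 0
  return z
After constant-fold (5 stmts):
  z = 5
  t = 3
  a = z * 8
  y = 0
  return z
After copy-propagate (5 stmts):
  z = 5
  t = 3
  a = 5 * 8
  y = 0
  return 5
After constant-fold (5 stmts):
  z = 5
  t = 3
  a = 40
  y = 0
  return 5
After dead-code-elim (1 stmts):
  return 5
Evaluate:
  z = 5  =>  z = 5
  t = 3 + 0  =>  t = 3
  a = z * 8  =>  a = 40
  y = t * 0  =>  y = 0
  return z = 5

Answer: 5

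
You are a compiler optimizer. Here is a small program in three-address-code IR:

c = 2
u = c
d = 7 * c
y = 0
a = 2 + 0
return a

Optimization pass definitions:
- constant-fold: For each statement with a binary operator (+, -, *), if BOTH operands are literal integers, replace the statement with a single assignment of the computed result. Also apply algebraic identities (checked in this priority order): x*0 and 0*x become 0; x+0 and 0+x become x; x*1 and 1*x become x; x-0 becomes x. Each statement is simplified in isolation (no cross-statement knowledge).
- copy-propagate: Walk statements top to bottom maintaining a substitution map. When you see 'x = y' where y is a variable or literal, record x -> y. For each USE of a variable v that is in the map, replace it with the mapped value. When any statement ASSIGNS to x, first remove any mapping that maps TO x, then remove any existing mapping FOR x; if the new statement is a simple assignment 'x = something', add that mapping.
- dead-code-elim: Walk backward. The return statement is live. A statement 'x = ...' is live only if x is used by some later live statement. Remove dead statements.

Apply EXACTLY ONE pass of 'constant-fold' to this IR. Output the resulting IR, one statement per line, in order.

Applying constant-fold statement-by-statement:
  [1] c = 2  (unchanged)
  [2] u = c  (unchanged)
  [3] d = 7 * c  (unchanged)
  [4] y = 0  (unchanged)
  [5] a = 2 + 0  -> a = 2
  [6] return a  (unchanged)
Result (6 stmts):
  c = 2
  u = c
  d = 7 * c
  y = 0
  a = 2
  return a

Answer: c = 2
u = c
d = 7 * c
y = 0
a = 2
return a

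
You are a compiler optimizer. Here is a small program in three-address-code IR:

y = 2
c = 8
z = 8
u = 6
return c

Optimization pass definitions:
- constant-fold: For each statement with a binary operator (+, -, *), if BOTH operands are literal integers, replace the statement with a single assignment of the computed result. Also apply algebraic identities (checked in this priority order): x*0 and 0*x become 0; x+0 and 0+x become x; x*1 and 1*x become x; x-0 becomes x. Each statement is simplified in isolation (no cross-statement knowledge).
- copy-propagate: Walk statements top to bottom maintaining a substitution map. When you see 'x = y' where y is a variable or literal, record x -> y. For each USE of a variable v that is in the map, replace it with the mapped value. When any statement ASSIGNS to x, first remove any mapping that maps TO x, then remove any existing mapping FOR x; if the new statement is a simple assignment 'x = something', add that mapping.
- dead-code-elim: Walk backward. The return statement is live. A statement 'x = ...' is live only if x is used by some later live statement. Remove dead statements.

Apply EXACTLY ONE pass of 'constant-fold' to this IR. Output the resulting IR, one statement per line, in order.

Applying constant-fold statement-by-statement:
  [1] y = 2  (unchanged)
  [2] c = 8  (unchanged)
  [3] z = 8  (unchanged)
  [4] u = 6  (unchanged)
  [5] return c  (unchanged)
Result (5 stmts):
  y = 2
  c = 8
  z = 8
  u = 6
  return c

Answer: y = 2
c = 8
z = 8
u = 6
return c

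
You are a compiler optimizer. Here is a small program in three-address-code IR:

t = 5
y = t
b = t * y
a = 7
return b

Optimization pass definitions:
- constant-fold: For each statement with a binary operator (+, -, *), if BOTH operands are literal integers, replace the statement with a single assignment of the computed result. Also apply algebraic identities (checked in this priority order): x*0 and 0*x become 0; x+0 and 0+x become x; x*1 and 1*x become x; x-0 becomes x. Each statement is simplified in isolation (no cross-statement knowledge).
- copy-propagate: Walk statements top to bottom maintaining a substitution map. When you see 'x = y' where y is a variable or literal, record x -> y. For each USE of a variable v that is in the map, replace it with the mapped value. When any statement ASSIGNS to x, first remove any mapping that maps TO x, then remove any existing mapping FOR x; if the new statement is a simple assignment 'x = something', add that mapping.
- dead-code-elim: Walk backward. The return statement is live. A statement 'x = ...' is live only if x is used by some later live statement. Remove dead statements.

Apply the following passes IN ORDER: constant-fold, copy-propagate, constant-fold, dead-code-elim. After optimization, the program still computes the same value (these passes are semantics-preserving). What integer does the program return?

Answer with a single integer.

Answer: 25

Derivation:
Initial IR:
  t = 5
  y = t
  b = t * y
  a = 7
  return b
After constant-fold (5 stmts):
  t = 5
  y = t
  b = t * y
  a = 7
  return b
After copy-propagate (5 stmts):
  t = 5
  y = 5
  b = 5 * 5
  a = 7
  return b
After constant-fold (5 stmts):
  t = 5
  y = 5
  b = 25
  a = 7
  return b
After dead-code-elim (2 stmts):
  b = 25
  return b
Evaluate:
  t = 5  =>  t = 5
  y = t  =>  y = 5
  b = t * y  =>  b = 25
  a = 7  =>  a = 7
  return b = 25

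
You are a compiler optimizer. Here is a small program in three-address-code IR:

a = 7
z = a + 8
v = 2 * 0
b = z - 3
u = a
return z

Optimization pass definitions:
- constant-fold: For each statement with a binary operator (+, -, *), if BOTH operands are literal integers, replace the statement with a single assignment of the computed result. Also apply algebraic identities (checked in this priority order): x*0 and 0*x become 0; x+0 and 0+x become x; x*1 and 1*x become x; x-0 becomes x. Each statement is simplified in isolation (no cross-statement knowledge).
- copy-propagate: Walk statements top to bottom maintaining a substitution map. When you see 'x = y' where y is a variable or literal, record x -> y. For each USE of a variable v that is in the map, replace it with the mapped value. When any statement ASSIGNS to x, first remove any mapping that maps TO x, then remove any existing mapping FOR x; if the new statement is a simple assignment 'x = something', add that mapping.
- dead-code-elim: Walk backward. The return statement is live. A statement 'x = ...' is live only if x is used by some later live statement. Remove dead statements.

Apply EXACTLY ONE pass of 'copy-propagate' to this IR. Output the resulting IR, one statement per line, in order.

Answer: a = 7
z = 7 + 8
v = 2 * 0
b = z - 3
u = 7
return z

Derivation:
Applying copy-propagate statement-by-statement:
  [1] a = 7  (unchanged)
  [2] z = a + 8  -> z = 7 + 8
  [3] v = 2 * 0  (unchanged)
  [4] b = z - 3  (unchanged)
  [5] u = a  -> u = 7
  [6] return z  (unchanged)
Result (6 stmts):
  a = 7
  z = 7 + 8
  v = 2 * 0
  b = z - 3
  u = 7
  return z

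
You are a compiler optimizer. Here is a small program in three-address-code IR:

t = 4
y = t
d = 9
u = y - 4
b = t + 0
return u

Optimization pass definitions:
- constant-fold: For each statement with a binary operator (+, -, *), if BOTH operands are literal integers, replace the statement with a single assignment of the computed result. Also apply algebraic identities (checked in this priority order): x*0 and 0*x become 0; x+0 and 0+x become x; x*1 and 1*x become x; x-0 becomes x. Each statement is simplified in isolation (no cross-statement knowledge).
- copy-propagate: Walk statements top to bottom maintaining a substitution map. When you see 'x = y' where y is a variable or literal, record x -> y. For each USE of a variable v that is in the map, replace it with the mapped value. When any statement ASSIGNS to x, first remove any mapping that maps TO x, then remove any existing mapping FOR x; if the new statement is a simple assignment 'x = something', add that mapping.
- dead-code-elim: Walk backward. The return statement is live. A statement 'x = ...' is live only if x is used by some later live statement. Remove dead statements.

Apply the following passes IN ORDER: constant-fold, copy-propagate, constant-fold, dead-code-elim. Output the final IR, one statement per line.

Answer: u = 0
return u

Derivation:
Initial IR:
  t = 4
  y = t
  d = 9
  u = y - 4
  b = t + 0
  return u
After constant-fold (6 stmts):
  t = 4
  y = t
  d = 9
  u = y - 4
  b = t
  return u
After copy-propagate (6 stmts):
  t = 4
  y = 4
  d = 9
  u = 4 - 4
  b = 4
  return u
After constant-fold (6 stmts):
  t = 4
  y = 4
  d = 9
  u = 0
  b = 4
  return u
After dead-code-elim (2 stmts):
  u = 0
  return u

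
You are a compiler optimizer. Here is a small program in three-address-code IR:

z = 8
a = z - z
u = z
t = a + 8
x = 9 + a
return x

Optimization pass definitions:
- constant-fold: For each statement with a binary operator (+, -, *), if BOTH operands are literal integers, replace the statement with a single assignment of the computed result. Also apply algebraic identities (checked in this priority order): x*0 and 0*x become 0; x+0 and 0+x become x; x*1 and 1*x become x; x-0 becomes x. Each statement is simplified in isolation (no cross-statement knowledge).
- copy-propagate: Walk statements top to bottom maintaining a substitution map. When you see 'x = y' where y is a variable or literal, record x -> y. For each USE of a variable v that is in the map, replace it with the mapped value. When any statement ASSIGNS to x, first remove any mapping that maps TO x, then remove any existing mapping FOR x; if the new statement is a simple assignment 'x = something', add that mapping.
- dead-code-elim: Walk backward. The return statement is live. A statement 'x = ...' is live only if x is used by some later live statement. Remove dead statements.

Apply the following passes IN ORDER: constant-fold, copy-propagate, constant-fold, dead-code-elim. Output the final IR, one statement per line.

Initial IR:
  z = 8
  a = z - z
  u = z
  t = a + 8
  x = 9 + a
  return x
After constant-fold (6 stmts):
  z = 8
  a = z - z
  u = z
  t = a + 8
  x = 9 + a
  return x
After copy-propagate (6 stmts):
  z = 8
  a = 8 - 8
  u = 8
  t = a + 8
  x = 9 + a
  return x
After constant-fold (6 stmts):
  z = 8
  a = 0
  u = 8
  t = a + 8
  x = 9 + a
  return x
After dead-code-elim (3 stmts):
  a = 0
  x = 9 + a
  return x

Answer: a = 0
x = 9 + a
return x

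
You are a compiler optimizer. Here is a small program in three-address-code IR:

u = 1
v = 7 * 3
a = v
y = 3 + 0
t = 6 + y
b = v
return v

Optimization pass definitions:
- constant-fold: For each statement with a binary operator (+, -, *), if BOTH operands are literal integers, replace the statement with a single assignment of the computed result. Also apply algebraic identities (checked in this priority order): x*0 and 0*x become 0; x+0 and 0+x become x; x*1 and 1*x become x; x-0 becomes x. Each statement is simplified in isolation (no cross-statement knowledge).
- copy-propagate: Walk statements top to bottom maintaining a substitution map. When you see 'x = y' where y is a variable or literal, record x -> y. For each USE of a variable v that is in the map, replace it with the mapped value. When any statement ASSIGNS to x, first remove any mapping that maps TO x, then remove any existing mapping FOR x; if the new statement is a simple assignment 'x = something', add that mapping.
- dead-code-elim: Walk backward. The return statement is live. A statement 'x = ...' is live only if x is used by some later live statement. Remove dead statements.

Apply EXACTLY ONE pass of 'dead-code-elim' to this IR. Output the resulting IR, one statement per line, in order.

Answer: v = 7 * 3
return v

Derivation:
Applying dead-code-elim statement-by-statement:
  [7] return v  -> KEEP (return); live=['v']
  [6] b = v  -> DEAD (b not live)
  [5] t = 6 + y  -> DEAD (t not live)
  [4] y = 3 + 0  -> DEAD (y not live)
  [3] a = v  -> DEAD (a not live)
  [2] v = 7 * 3  -> KEEP; live=[]
  [1] u = 1  -> DEAD (u not live)
Result (2 stmts):
  v = 7 * 3
  return v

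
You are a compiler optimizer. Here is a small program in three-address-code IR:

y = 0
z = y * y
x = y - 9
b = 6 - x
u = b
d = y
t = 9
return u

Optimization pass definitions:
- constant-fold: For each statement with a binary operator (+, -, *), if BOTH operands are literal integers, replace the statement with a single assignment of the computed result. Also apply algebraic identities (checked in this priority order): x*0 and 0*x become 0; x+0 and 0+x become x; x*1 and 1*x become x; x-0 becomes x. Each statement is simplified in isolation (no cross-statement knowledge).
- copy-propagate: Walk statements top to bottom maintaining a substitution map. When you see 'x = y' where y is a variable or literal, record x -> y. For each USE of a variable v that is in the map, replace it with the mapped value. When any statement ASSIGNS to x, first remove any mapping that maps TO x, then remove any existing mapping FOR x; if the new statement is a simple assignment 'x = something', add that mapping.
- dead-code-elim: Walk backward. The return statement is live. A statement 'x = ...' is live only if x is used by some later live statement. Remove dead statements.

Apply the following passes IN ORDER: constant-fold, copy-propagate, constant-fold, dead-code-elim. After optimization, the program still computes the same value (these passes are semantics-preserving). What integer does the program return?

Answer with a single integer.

Initial IR:
  y = 0
  z = y * y
  x = y - 9
  b = 6 - x
  u = b
  d = y
  t = 9
  return u
After constant-fold (8 stmts):
  y = 0
  z = y * y
  x = y - 9
  b = 6 - x
  u = b
  d = y
  t = 9
  return u
After copy-propagate (8 stmts):
  y = 0
  z = 0 * 0
  x = 0 - 9
  b = 6 - x
  u = b
  d = 0
  t = 9
  return b
After constant-fold (8 stmts):
  y = 0
  z = 0
  x = -9
  b = 6 - x
  u = b
  d = 0
  t = 9
  return b
After dead-code-elim (3 stmts):
  x = -9
  b = 6 - x
  return b
Evaluate:
  y = 0  =>  y = 0
  z = y * y  =>  z = 0
  x = y - 9  =>  x = -9
  b = 6 - x  =>  b = 15
  u = b  =>  u = 15
  d = y  =>  d = 0
  t = 9  =>  t = 9
  return u = 15

Answer: 15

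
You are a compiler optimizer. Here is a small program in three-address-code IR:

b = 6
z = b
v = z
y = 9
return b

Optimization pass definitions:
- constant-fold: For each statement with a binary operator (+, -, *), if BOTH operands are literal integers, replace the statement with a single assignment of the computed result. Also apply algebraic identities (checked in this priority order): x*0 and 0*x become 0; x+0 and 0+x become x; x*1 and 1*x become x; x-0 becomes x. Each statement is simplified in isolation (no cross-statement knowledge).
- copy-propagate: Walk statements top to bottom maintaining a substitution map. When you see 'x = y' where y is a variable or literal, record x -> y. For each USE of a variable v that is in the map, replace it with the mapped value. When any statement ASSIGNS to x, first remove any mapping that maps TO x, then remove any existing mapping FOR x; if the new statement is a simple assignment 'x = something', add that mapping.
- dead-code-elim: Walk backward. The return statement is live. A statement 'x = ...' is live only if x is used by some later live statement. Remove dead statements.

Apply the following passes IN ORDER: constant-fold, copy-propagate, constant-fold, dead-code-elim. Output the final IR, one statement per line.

Answer: return 6

Derivation:
Initial IR:
  b = 6
  z = b
  v = z
  y = 9
  return b
After constant-fold (5 stmts):
  b = 6
  z = b
  v = z
  y = 9
  return b
After copy-propagate (5 stmts):
  b = 6
  z = 6
  v = 6
  y = 9
  return 6
After constant-fold (5 stmts):
  b = 6
  z = 6
  v = 6
  y = 9
  return 6
After dead-code-elim (1 stmts):
  return 6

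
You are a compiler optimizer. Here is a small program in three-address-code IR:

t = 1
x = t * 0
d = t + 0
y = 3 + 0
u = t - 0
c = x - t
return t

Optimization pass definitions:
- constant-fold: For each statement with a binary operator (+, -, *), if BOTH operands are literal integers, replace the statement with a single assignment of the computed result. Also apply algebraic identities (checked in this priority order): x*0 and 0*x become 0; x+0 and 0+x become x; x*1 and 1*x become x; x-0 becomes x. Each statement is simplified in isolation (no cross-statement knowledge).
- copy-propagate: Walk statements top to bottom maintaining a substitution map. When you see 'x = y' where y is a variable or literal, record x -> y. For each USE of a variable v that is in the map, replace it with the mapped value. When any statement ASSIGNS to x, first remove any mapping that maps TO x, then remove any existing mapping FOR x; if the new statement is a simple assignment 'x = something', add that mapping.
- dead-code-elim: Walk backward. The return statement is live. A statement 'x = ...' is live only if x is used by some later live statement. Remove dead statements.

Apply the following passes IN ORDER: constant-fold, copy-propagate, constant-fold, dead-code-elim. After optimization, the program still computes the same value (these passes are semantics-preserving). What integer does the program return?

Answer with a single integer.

Answer: 1

Derivation:
Initial IR:
  t = 1
  x = t * 0
  d = t + 0
  y = 3 + 0
  u = t - 0
  c = x - t
  return t
After constant-fold (7 stmts):
  t = 1
  x = 0
  d = t
  y = 3
  u = t
  c = x - t
  return t
After copy-propagate (7 stmts):
  t = 1
  x = 0
  d = 1
  y = 3
  u = 1
  c = 0 - 1
  return 1
After constant-fold (7 stmts):
  t = 1
  x = 0
  d = 1
  y = 3
  u = 1
  c = -1
  return 1
After dead-code-elim (1 stmts):
  return 1
Evaluate:
  t = 1  =>  t = 1
  x = t * 0  =>  x = 0
  d = t + 0  =>  d = 1
  y = 3 + 0  =>  y = 3
  u = t - 0  =>  u = 1
  c = x - t  =>  c = -1
  return t = 1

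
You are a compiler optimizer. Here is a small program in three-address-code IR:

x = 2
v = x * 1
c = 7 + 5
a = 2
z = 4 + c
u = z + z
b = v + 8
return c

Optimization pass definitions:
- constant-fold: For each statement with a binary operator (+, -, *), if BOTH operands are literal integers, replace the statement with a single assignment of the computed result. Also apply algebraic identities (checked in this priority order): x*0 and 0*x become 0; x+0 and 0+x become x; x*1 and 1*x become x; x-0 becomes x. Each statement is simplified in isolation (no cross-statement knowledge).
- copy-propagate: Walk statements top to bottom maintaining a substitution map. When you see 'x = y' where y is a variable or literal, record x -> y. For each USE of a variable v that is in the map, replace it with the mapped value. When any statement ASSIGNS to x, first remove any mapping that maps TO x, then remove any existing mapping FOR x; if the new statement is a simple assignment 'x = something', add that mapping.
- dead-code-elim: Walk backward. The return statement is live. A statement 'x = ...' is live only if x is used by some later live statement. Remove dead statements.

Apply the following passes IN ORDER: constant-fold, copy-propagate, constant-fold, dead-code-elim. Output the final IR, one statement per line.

Answer: return 12

Derivation:
Initial IR:
  x = 2
  v = x * 1
  c = 7 + 5
  a = 2
  z = 4 + c
  u = z + z
  b = v + 8
  return c
After constant-fold (8 stmts):
  x = 2
  v = x
  c = 12
  a = 2
  z = 4 + c
  u = z + z
  b = v + 8
  return c
After copy-propagate (8 stmts):
  x = 2
  v = 2
  c = 12
  a = 2
  z = 4 + 12
  u = z + z
  b = 2 + 8
  return 12
After constant-fold (8 stmts):
  x = 2
  v = 2
  c = 12
  a = 2
  z = 16
  u = z + z
  b = 10
  return 12
After dead-code-elim (1 stmts):
  return 12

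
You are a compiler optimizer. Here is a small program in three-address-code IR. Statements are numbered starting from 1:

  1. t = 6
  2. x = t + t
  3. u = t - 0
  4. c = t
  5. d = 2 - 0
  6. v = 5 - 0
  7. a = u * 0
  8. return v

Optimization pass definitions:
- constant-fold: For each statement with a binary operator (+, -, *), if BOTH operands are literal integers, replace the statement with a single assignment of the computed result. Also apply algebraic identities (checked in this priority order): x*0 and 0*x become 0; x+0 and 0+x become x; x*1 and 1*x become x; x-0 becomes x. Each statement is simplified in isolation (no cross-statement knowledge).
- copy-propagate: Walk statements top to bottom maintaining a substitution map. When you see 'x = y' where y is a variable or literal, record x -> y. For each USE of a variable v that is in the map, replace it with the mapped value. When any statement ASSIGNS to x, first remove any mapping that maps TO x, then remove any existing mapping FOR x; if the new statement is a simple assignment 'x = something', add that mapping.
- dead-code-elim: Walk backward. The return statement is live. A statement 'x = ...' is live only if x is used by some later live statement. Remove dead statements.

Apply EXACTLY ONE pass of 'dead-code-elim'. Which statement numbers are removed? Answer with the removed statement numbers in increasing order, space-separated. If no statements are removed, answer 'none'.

Answer: 1 2 3 4 5 7

Derivation:
Backward liveness scan:
Stmt 1 't = 6': DEAD (t not in live set [])
Stmt 2 'x = t + t': DEAD (x not in live set [])
Stmt 3 'u = t - 0': DEAD (u not in live set [])
Stmt 4 'c = t': DEAD (c not in live set [])
Stmt 5 'd = 2 - 0': DEAD (d not in live set [])
Stmt 6 'v = 5 - 0': KEEP (v is live); live-in = []
Stmt 7 'a = u * 0': DEAD (a not in live set ['v'])
Stmt 8 'return v': KEEP (return); live-in = ['v']
Removed statement numbers: [1, 2, 3, 4, 5, 7]
Surviving IR:
  v = 5 - 0
  return v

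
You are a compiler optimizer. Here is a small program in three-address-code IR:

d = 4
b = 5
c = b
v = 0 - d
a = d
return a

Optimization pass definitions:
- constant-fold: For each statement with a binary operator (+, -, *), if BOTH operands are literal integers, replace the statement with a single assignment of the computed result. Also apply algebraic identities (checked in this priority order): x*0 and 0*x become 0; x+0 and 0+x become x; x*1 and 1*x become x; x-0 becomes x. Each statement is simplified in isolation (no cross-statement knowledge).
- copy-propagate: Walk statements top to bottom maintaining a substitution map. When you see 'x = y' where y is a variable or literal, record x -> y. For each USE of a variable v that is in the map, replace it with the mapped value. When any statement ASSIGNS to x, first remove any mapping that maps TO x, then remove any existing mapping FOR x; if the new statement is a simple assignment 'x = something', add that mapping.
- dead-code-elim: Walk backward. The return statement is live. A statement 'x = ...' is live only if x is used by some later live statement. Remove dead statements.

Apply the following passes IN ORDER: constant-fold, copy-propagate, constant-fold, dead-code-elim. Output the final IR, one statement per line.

Initial IR:
  d = 4
  b = 5
  c = b
  v = 0 - d
  a = d
  return a
After constant-fold (6 stmts):
  d = 4
  b = 5
  c = b
  v = 0 - d
  a = d
  return a
After copy-propagate (6 stmts):
  d = 4
  b = 5
  c = 5
  v = 0 - 4
  a = 4
  return 4
After constant-fold (6 stmts):
  d = 4
  b = 5
  c = 5
  v = -4
  a = 4
  return 4
After dead-code-elim (1 stmts):
  return 4

Answer: return 4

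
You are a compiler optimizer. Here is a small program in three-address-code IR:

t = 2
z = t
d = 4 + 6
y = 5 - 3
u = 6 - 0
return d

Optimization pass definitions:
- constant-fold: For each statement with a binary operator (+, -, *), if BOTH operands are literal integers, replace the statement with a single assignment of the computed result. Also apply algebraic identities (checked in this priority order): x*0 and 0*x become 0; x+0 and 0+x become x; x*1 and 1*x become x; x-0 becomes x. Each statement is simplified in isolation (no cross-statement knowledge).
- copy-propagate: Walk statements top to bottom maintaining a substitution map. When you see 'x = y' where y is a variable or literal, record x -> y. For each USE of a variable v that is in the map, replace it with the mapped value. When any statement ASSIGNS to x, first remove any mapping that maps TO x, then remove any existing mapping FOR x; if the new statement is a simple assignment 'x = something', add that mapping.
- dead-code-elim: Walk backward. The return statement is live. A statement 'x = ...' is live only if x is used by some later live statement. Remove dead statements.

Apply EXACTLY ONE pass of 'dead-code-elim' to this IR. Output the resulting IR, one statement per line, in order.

Answer: d = 4 + 6
return d

Derivation:
Applying dead-code-elim statement-by-statement:
  [6] return d  -> KEEP (return); live=['d']
  [5] u = 6 - 0  -> DEAD (u not live)
  [4] y = 5 - 3  -> DEAD (y not live)
  [3] d = 4 + 6  -> KEEP; live=[]
  [2] z = t  -> DEAD (z not live)
  [1] t = 2  -> DEAD (t not live)
Result (2 stmts):
  d = 4 + 6
  return d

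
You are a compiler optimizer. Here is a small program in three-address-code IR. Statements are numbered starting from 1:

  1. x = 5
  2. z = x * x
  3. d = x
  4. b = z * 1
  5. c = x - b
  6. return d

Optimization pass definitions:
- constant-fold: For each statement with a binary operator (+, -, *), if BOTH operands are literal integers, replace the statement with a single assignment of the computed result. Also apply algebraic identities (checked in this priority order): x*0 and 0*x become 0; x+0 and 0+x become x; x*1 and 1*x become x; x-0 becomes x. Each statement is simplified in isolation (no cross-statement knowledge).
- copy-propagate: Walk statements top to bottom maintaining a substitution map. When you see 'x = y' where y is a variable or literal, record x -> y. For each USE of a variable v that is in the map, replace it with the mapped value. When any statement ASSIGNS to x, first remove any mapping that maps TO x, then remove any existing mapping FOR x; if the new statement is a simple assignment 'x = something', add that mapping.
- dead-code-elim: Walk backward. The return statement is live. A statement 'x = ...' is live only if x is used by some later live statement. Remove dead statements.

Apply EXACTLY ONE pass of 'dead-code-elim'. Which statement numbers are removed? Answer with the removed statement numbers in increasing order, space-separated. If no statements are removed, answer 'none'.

Backward liveness scan:
Stmt 1 'x = 5': KEEP (x is live); live-in = []
Stmt 2 'z = x * x': DEAD (z not in live set ['x'])
Stmt 3 'd = x': KEEP (d is live); live-in = ['x']
Stmt 4 'b = z * 1': DEAD (b not in live set ['d'])
Stmt 5 'c = x - b': DEAD (c not in live set ['d'])
Stmt 6 'return d': KEEP (return); live-in = ['d']
Removed statement numbers: [2, 4, 5]
Surviving IR:
  x = 5
  d = x
  return d

Answer: 2 4 5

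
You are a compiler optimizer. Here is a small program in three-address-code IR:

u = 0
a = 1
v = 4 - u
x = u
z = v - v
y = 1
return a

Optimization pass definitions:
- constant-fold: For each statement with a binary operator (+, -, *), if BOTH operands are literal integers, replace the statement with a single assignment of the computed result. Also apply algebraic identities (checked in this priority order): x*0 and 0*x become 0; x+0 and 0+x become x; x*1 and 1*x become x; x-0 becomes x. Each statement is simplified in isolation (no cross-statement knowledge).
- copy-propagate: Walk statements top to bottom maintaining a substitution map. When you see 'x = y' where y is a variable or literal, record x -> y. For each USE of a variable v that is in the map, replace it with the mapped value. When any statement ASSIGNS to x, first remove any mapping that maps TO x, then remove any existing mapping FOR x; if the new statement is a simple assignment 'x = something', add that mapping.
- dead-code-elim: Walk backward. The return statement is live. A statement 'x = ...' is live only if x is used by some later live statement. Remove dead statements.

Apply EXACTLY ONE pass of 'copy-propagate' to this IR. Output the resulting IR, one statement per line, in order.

Applying copy-propagate statement-by-statement:
  [1] u = 0  (unchanged)
  [2] a = 1  (unchanged)
  [3] v = 4 - u  -> v = 4 - 0
  [4] x = u  -> x = 0
  [5] z = v - v  (unchanged)
  [6] y = 1  (unchanged)
  [7] return a  -> return 1
Result (7 stmts):
  u = 0
  a = 1
  v = 4 - 0
  x = 0
  z = v - v
  y = 1
  return 1

Answer: u = 0
a = 1
v = 4 - 0
x = 0
z = v - v
y = 1
return 1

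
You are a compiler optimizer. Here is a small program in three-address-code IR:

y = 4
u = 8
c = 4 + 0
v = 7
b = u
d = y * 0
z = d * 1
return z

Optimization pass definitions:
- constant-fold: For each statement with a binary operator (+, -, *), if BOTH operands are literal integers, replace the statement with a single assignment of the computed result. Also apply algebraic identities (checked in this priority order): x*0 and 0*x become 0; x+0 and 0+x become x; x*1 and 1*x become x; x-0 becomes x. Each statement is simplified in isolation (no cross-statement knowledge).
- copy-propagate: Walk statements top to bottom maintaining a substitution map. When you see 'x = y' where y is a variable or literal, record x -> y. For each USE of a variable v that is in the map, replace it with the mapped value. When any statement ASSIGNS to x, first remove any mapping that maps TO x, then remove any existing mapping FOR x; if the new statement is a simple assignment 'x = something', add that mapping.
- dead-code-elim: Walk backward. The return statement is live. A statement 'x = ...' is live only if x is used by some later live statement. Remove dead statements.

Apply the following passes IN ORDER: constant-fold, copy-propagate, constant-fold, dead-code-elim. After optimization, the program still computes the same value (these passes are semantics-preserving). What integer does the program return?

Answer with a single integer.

Answer: 0

Derivation:
Initial IR:
  y = 4
  u = 8
  c = 4 + 0
  v = 7
  b = u
  d = y * 0
  z = d * 1
  return z
After constant-fold (8 stmts):
  y = 4
  u = 8
  c = 4
  v = 7
  b = u
  d = 0
  z = d
  return z
After copy-propagate (8 stmts):
  y = 4
  u = 8
  c = 4
  v = 7
  b = 8
  d = 0
  z = 0
  return 0
After constant-fold (8 stmts):
  y = 4
  u = 8
  c = 4
  v = 7
  b = 8
  d = 0
  z = 0
  return 0
After dead-code-elim (1 stmts):
  return 0
Evaluate:
  y = 4  =>  y = 4
  u = 8  =>  u = 8
  c = 4 + 0  =>  c = 4
  v = 7  =>  v = 7
  b = u  =>  b = 8
  d = y * 0  =>  d = 0
  z = d * 1  =>  z = 0
  return z = 0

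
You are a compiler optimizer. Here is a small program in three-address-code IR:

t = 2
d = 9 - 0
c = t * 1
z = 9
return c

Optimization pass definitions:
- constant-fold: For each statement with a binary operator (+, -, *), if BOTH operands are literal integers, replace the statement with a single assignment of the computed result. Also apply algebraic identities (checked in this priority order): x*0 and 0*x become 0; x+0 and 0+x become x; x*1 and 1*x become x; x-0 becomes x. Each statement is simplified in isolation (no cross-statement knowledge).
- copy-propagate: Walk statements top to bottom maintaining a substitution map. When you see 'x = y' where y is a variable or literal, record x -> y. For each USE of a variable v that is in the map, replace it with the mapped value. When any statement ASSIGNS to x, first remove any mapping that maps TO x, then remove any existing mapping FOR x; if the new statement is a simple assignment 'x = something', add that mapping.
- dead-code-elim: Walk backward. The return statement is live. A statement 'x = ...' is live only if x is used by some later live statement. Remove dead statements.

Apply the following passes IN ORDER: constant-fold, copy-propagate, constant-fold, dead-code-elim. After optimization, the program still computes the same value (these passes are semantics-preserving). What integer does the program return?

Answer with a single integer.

Initial IR:
  t = 2
  d = 9 - 0
  c = t * 1
  z = 9
  return c
After constant-fold (5 stmts):
  t = 2
  d = 9
  c = t
  z = 9
  return c
After copy-propagate (5 stmts):
  t = 2
  d = 9
  c = 2
  z = 9
  return 2
After constant-fold (5 stmts):
  t = 2
  d = 9
  c = 2
  z = 9
  return 2
After dead-code-elim (1 stmts):
  return 2
Evaluate:
  t = 2  =>  t = 2
  d = 9 - 0  =>  d = 9
  c = t * 1  =>  c = 2
  z = 9  =>  z = 9
  return c = 2

Answer: 2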